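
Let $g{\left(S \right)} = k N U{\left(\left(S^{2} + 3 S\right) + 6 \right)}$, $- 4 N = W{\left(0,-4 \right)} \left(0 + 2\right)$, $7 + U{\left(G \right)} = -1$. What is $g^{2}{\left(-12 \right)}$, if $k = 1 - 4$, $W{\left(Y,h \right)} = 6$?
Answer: $5184$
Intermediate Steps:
$U{\left(G \right)} = -8$ ($U{\left(G \right)} = -7 - 1 = -8$)
$k = -3$
$N = -3$ ($N = - \frac{6 \left(0 + 2\right)}{4} = - \frac{6 \cdot 2}{4} = \left(- \frac{1}{4}\right) 12 = -3$)
$g{\left(S \right)} = -72$ ($g{\left(S \right)} = \left(-3\right) \left(-3\right) \left(-8\right) = 9 \left(-8\right) = -72$)
$g^{2}{\left(-12 \right)} = \left(-72\right)^{2} = 5184$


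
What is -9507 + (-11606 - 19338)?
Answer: -40451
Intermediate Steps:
-9507 + (-11606 - 19338) = -9507 - 30944 = -40451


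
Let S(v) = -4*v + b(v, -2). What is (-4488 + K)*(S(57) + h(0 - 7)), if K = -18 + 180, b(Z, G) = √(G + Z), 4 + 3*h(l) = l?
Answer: 1002190 - 4326*√55 ≈ 9.7011e+5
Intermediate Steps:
h(l) = -4/3 + l/3
K = 162
S(v) = √(-2 + v) - 4*v (S(v) = -4*v + √(-2 + v) = √(-2 + v) - 4*v)
(-4488 + K)*(S(57) + h(0 - 7)) = (-4488 + 162)*((√(-2 + 57) - 4*57) + (-4/3 + (0 - 7)/3)) = -4326*((√55 - 228) + (-4/3 + (⅓)*(-7))) = -4326*((-228 + √55) + (-4/3 - 7/3)) = -4326*((-228 + √55) - 11/3) = -4326*(-695/3 + √55) = 1002190 - 4326*√55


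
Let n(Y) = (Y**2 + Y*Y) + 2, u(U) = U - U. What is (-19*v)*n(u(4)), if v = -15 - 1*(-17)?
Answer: -76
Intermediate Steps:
u(U) = 0
v = 2 (v = -15 + 17 = 2)
n(Y) = 2 + 2*Y**2 (n(Y) = (Y**2 + Y**2) + 2 = 2*Y**2 + 2 = 2 + 2*Y**2)
(-19*v)*n(u(4)) = (-19*2)*(2 + 2*0**2) = -38*(2 + 2*0) = -38*(2 + 0) = -38*2 = -76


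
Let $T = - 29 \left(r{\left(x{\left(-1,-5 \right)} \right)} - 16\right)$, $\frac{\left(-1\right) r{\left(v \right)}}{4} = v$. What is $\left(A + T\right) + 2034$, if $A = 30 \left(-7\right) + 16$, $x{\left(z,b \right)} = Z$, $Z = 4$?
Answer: $2768$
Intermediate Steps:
$x{\left(z,b \right)} = 4$
$r{\left(v \right)} = - 4 v$
$A = -194$ ($A = -210 + 16 = -194$)
$T = 928$ ($T = - 29 \left(\left(-4\right) 4 - 16\right) = - 29 \left(-16 - 16\right) = \left(-29\right) \left(-32\right) = 928$)
$\left(A + T\right) + 2034 = \left(-194 + 928\right) + 2034 = 734 + 2034 = 2768$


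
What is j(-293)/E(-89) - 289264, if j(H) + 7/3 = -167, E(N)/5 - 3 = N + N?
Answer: -759317492/2625 ≈ -2.8926e+5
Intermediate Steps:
E(N) = 15 + 10*N (E(N) = 15 + 5*(N + N) = 15 + 5*(2*N) = 15 + 10*N)
j(H) = -508/3 (j(H) = -7/3 - 167 = -508/3)
j(-293)/E(-89) - 289264 = -508/(3*(15 + 10*(-89))) - 289264 = -508/(3*(15 - 890)) - 289264 = -508/3/(-875) - 289264 = -508/3*(-1/875) - 289264 = 508/2625 - 289264 = -759317492/2625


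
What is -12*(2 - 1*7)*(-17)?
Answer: -1020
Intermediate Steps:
-12*(2 - 1*7)*(-17) = -12*(2 - 7)*(-17) = -12*(-5)*(-17) = 60*(-17) = -1020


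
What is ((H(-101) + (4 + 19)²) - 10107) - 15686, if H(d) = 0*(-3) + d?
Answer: -25365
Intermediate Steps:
H(d) = d (H(d) = 0 + d = d)
((H(-101) + (4 + 19)²) - 10107) - 15686 = ((-101 + (4 + 19)²) - 10107) - 15686 = ((-101 + 23²) - 10107) - 15686 = ((-101 + 529) - 10107) - 15686 = (428 - 10107) - 15686 = -9679 - 15686 = -25365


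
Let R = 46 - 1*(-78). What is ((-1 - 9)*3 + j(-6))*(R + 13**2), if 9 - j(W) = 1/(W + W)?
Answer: -73543/12 ≈ -6128.6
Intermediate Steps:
R = 124 (R = 46 + 78 = 124)
j(W) = 9 - 1/(2*W) (j(W) = 9 - 1/(W + W) = 9 - 1/(2*W))
((-1 - 9)*3 + j(-6))*(R + 13**2) = ((-1 - 9)*3 + (9 - 1/2/(-6)))*(124 + 13**2) = (-10*3 + (9 - 1/2*(-1/6)))*(124 + 169) = (-30 + (9 + 1/12))*293 = (-30 + 109/12)*293 = -251/12*293 = -73543/12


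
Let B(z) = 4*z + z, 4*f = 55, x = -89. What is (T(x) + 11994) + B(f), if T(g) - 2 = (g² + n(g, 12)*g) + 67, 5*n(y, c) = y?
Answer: 432739/20 ≈ 21637.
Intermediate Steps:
f = 55/4 (f = (¼)*55 = 55/4 ≈ 13.750)
n(y, c) = y/5
B(z) = 5*z
T(g) = 69 + 6*g²/5 (T(g) = 2 + ((g² + (g/5)*g) + 67) = 2 + ((g² + g²/5) + 67) = 2 + (6*g²/5 + 67) = 2 + (67 + 6*g²/5) = 69 + 6*g²/5)
(T(x) + 11994) + B(f) = ((69 + (6/5)*(-89)²) + 11994) + 5*(55/4) = ((69 + (6/5)*7921) + 11994) + 275/4 = ((69 + 47526/5) + 11994) + 275/4 = (47871/5 + 11994) + 275/4 = 107841/5 + 275/4 = 432739/20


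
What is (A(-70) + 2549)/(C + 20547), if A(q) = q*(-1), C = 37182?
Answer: 873/19243 ≈ 0.045367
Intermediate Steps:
A(q) = -q
(A(-70) + 2549)/(C + 20547) = (-1*(-70) + 2549)/(37182 + 20547) = (70 + 2549)/57729 = 2619*(1/57729) = 873/19243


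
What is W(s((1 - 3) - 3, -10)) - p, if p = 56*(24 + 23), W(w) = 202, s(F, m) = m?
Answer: -2430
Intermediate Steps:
p = 2632 (p = 56*47 = 2632)
W(s((1 - 3) - 3, -10)) - p = 202 - 1*2632 = 202 - 2632 = -2430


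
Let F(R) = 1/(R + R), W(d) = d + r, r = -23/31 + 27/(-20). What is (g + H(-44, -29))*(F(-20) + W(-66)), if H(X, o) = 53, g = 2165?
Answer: -18734337/124 ≈ -1.5108e+5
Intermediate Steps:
r = -1297/620 (r = -23*1/31 + 27*(-1/20) = -23/31 - 27/20 = -1297/620 ≈ -2.0919)
W(d) = -1297/620 + d (W(d) = d - 1297/620 = -1297/620 + d)
F(R) = 1/(2*R)
(g + H(-44, -29))*(F(-20) + W(-66)) = (2165 + 53)*((½)/(-20) + (-1297/620 - 66)) = 2218*((½)*(-1/20) - 42217/620) = 2218*(-1/40 - 42217/620) = 2218*(-16893/248) = -18734337/124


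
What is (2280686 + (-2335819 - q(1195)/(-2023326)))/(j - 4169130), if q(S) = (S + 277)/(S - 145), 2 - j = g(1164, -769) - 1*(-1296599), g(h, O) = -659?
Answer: 29282408493607/2902623721244100 ≈ 0.010088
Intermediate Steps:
j = -1295938 (j = 2 - (-659 - 1*(-1296599)) = 2 - (-659 + 1296599) = 2 - 1*1295940 = 2 - 1295940 = -1295938)
q(S) = (277 + S)/(-145 + S)
(2280686 + (-2335819 - q(1195)/(-2023326)))/(j - 4169130) = (2280686 + (-2335819 - (277 + 1195)/(-145 + 1195)/(-2023326)))/(-1295938 - 4169130) = (2280686 + (-2335819 - 1472/1050*(-1)/2023326))/(-5465068) = (2280686 + (-2335819 - (1/1050)*1472*(-1)/2023326))*(-1/5465068) = (2280686 + (-2335819 - 736*(-1)/(525*2023326)))*(-1/5465068) = (2280686 + (-2335819 - 1*(-368/531123075)))*(-1/5465068) = (2280686 + (-2335819 + 368/531123075))*(-1/5465068) = (2280686 - 1240607369923057/531123075)*(-1/5465068) = -29282408493607/531123075*(-1/5465068) = 29282408493607/2902623721244100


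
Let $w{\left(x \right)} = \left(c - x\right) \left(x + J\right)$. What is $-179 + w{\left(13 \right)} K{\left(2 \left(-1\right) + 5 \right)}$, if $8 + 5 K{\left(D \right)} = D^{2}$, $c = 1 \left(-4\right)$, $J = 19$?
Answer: $- \frac{1439}{5} \approx -287.8$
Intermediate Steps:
$c = -4$
$w{\left(x \right)} = \left(-4 - x\right) \left(19 + x\right)$ ($w{\left(x \right)} = \left(-4 - x\right) \left(x + 19\right) = \left(-4 - x\right) \left(19 + x\right)$)
$K{\left(D \right)} = - \frac{8}{5} + \frac{D^{2}}{5}$
$-179 + w{\left(13 \right)} K{\left(2 \left(-1\right) + 5 \right)} = -179 + \left(-76 - 13^{2} - 299\right) \left(- \frac{8}{5} + \frac{\left(2 \left(-1\right) + 5\right)^{2}}{5}\right) = -179 + \left(-76 - 169 - 299\right) \left(- \frac{8}{5} + \frac{\left(-2 + 5\right)^{2}}{5}\right) = -179 + \left(-76 - 169 - 299\right) \left(- \frac{8}{5} + \frac{3^{2}}{5}\right) = -179 - 544 \left(- \frac{8}{5} + \frac{1}{5} \cdot 9\right) = -179 - 544 \left(- \frac{8}{5} + \frac{9}{5}\right) = -179 - \frac{544}{5} = - \frac{1439}{5}$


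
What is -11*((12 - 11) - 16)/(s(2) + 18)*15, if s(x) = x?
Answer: 495/4 ≈ 123.75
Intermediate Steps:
-11*((12 - 11) - 16)/(s(2) + 18)*15 = -11*((12 - 11) - 16)/(2 + 18)*15 = -11*(1 - 16)/20*15 = -(-165)/20*15 = -11*(-¾)*15 = (33/4)*15 = 495/4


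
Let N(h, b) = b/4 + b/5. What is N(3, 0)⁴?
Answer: 0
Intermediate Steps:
N(h, b) = 9*b/20 (N(h, b) = b*(¼) + b*(⅕) = b/4 + b/5 = 9*b/20)
N(3, 0)⁴ = ((9/20)*0)⁴ = 0⁴ = 0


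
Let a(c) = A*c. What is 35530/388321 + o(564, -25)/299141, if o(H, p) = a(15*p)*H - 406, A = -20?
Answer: 1653068651404/116162732261 ≈ 14.231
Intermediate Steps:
a(c) = -20*c
o(H, p) = -406 - 300*H*p (o(H, p) = (-300*p)*H - 406 = -300*H*p - 406 = -406 - 300*H*p)
35530/388321 + o(564, -25)/299141 = 35530/388321 + (-406 - 300*564*(-25))/299141 = 35530*(1/388321) + (-406 + 4230000)*(1/299141) = 35530/388321 + 4229594*(1/299141) = 35530/388321 + 4229594/299141 = 1653068651404/116162732261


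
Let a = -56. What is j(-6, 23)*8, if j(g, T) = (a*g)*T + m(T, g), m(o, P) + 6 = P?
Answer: 61728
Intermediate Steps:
m(o, P) = -6 + P
j(g, T) = -6 + g - 56*T*g (j(g, T) = (-56*g)*T + (-6 + g) = -56*T*g + (-6 + g) = -6 + g - 56*T*g)
j(-6, 23)*8 = (-6 - 6 - 56*23*(-6))*8 = (-6 - 6 + 7728)*8 = 7716*8 = 61728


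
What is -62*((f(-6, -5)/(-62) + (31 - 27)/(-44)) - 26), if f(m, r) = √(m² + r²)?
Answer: 17794/11 + √61 ≈ 1625.4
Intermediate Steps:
-62*((f(-6, -5)/(-62) + (31 - 27)/(-44)) - 26) = -62*((√((-6)² + (-5)²)/(-62) + (31 - 27)/(-44)) - 26) = -62*((√(36 + 25)*(-1/62) + 4*(-1/44)) - 26) = -62*((√61*(-1/62) - 1/11) - 26) = -62*((-√61/62 - 1/11) - 26) = -62*((-1/11 - √61/62) - 26) = -62*(-287/11 - √61/62) = 17794/11 + √61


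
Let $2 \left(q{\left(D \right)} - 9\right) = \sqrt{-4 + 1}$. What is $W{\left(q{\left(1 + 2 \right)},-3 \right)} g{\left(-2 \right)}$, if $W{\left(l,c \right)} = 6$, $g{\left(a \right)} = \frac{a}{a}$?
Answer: $6$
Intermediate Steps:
$g{\left(a \right)} = 1$
$q{\left(D \right)} = 9 + \frac{i \sqrt{3}}{2}$ ($q{\left(D \right)} = 9 + \frac{\sqrt{-4 + 1}}{2} = 9 + \frac{\sqrt{-3}}{2} = 9 + \frac{i \sqrt{3}}{2}$)
$W{\left(q{\left(1 + 2 \right)},-3 \right)} g{\left(-2 \right)} = 6 \cdot 1 = 6$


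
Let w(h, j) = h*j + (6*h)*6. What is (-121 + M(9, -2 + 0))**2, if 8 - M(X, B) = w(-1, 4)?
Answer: 5329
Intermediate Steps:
w(h, j) = 36*h + h*j (w(h, j) = h*j + 36*h = 36*h + h*j)
M(X, B) = 48 (M(X, B) = 8 - (-1)*(36 + 4) = 8 - (-1)*40 = 8 - 1*(-40) = 8 + 40 = 48)
(-121 + M(9, -2 + 0))**2 = (-121 + 48)**2 = (-73)**2 = 5329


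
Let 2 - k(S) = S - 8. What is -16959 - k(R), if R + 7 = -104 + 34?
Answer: -17046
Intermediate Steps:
R = -77 (R = -7 + (-104 + 34) = -7 - 70 = -77)
k(S) = 10 - S (k(S) = 2 - (S - 8) = 2 - (-8 + S) = 2 + (8 - S) = 10 - S)
-16959 - k(R) = -16959 - (10 - 1*(-77)) = -16959 - (10 + 77) = -16959 - 1*87 = -16959 - 87 = -17046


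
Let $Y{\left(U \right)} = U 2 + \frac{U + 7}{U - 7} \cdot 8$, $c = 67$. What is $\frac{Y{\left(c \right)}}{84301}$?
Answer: $\frac{2158}{1264515} \approx 0.0017066$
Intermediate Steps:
$Y{\left(U \right)} = 2 U + \frac{8 \left(7 + U\right)}{-7 + U}$ ($Y{\left(U \right)} = 2 U + \frac{7 + U}{-7 + U} 8 = 2 U + \frac{8 \left(7 + U\right)}{-7 + U}$)
$\frac{Y{\left(c \right)}}{84301} = \frac{2 \frac{1}{-7 + 67} \left(28 + 67^{2} - 201\right)}{84301} = \frac{2 \left(28 + 4489 - 201\right)}{60} \cdot \frac{1}{84301} = 2 \cdot \frac{1}{60} \cdot 4316 \cdot \frac{1}{84301} = \frac{2158}{15} \cdot \frac{1}{84301} = \frac{2158}{1264515}$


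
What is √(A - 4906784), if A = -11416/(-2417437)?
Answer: 2*I*√7168813439884311226/2417437 ≈ 2215.1*I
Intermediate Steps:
A = 11416/2417437 (A = -11416*(-1/2417437) = 11416/2417437 ≈ 0.0047224)
√(A - 4906784) = √(11416/2417437 - 4906784) = √(-11861841181192/2417437) = 2*I*√7168813439884311226/2417437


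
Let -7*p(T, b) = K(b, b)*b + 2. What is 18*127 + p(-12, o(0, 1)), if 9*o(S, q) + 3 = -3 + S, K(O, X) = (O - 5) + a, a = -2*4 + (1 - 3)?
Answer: 20558/9 ≈ 2284.2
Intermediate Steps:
a = -10 (a = -8 - 2 = -10)
K(O, X) = -15 + O (K(O, X) = (O - 5) - 10 = (-5 + O) - 10 = -15 + O)
o(S, q) = -⅔ + S/9 (o(S, q) = -⅓ + (-3 + S)/9 = -⅓ + (-⅓ + S/9) = -⅔ + S/9)
p(T, b) = -2/7 - b*(-15 + b)/7 (p(T, b) = -((-15 + b)*b + 2)/7 = -(b*(-15 + b) + 2)/7 = -(2 + b*(-15 + b))/7 = -2/7 - b*(-15 + b)/7)
18*127 + p(-12, o(0, 1)) = 18*127 + (-2/7 - (-⅔ + (⅑)*0)*(-15 + (-⅔ + (⅑)*0))/7) = 2286 + (-2/7 - (-⅔ + 0)*(-15 + (-⅔ + 0))/7) = 2286 + (-2/7 - ⅐*(-⅔)*(-15 - ⅔)) = 2286 + (-2/7 - ⅐*(-⅔)*(-47/3)) = 2286 + (-2/7 - 94/63) = 2286 - 16/9 = 20558/9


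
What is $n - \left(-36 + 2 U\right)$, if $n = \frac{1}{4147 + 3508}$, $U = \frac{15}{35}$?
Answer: $\frac{1883137}{53585} \approx 35.143$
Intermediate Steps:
$U = \frac{3}{7}$ ($U = 15 \cdot \frac{1}{35} = \frac{3}{7} \approx 0.42857$)
$n = \frac{1}{7655} \approx 0.00013063$
$n - \left(-36 + 2 U\right) = \frac{1}{7655} + \left(\left(-2\right) \frac{3}{7} + 36\right) = \frac{1}{7655} + \left(- \frac{6}{7} + 36\right) = \frac{1}{7655} + \frac{246}{7} = \frac{1883137}{53585}$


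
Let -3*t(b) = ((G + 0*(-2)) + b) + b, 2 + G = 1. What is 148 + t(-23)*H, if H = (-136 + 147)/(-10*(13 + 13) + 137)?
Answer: 54095/369 ≈ 146.60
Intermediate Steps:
G = -1 (G = -2 + 1 = -1)
t(b) = ⅓ - 2*b/3 (t(b) = -(((-1 + 0*(-2)) + b) + b)/3 = -(((-1 + 0) + b) + b)/3 = -((-1 + b) + b)/3 = -(-1 + 2*b)/3 = ⅓ - 2*b/3)
H = -11/123 (H = 11/(-10*26 + 137) = 11/(-260 + 137) = 11/(-123) = 11*(-1/123) = -11/123 ≈ -0.089431)
148 + t(-23)*H = 148 + (⅓ - ⅔*(-23))*(-11/123) = 148 + (⅓ + 46/3)*(-11/123) = 148 + (47/3)*(-11/123) = 148 - 517/369 = 54095/369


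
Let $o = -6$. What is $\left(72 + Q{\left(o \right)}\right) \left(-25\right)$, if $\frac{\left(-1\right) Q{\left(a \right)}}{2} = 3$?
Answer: $-1650$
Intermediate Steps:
$Q{\left(a \right)} = -6$ ($Q{\left(a \right)} = \left(-2\right) 3 = -6$)
$\left(72 + Q{\left(o \right)}\right) \left(-25\right) = \left(72 - 6\right) \left(-25\right) = 66 \left(-25\right) = -1650$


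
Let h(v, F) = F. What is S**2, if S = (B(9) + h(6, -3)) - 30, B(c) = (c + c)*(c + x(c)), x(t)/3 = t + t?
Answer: 1212201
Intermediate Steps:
x(t) = 6*t (x(t) = 3*(t + t) = 3*(2*t) = 6*t)
B(c) = 14*c**2 (B(c) = (c + c)*(c + 6*c) = (2*c)*(7*c) = 14*c**2)
S = 1101 (S = (14*9**2 - 3) - 30 = (14*81 - 3) - 30 = (1134 - 3) - 30 = 1131 - 30 = 1101)
S**2 = 1101**2 = 1212201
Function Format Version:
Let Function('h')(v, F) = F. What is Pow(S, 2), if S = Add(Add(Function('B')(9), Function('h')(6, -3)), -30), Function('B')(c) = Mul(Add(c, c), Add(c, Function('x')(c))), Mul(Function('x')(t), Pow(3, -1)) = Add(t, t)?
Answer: 1212201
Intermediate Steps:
Function('x')(t) = Mul(6, t) (Function('x')(t) = Mul(3, Add(t, t)) = Mul(3, Mul(2, t)) = Mul(6, t))
Function('B')(c) = Mul(14, Pow(c, 2)) (Function('B')(c) = Mul(Add(c, c), Add(c, Mul(6, c))) = Mul(Mul(2, c), Mul(7, c)) = Mul(14, Pow(c, 2)))
S = 1101 (S = Add(Add(Mul(14, Pow(9, 2)), -3), -30) = Add(Add(Mul(14, 81), -3), -30) = Add(Add(1134, -3), -30) = Add(1131, -30) = 1101)
Pow(S, 2) = Pow(1101, 2) = 1212201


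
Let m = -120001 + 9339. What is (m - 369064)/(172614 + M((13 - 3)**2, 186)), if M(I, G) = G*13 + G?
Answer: -239863/87609 ≈ -2.7379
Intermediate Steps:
M(I, G) = 14*G (M(I, G) = 13*G + G = 14*G)
m = -110662
(m - 369064)/(172614 + M((13 - 3)**2, 186)) = (-110662 - 369064)/(172614 + 14*186) = -479726/(172614 + 2604) = -479726/175218 = -479726*1/175218 = -239863/87609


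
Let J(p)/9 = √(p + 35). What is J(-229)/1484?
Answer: 9*I*√194/1484 ≈ 0.084471*I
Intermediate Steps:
J(p) = 9*√(35 + p) (J(p) = 9*√(p + 35) = 9*√(35 + p))
J(-229)/1484 = (9*√(35 - 229))/1484 = (9*√(-194))*(1/1484) = (9*(I*√194))*(1/1484) = (9*I*√194)*(1/1484) = 9*I*√194/1484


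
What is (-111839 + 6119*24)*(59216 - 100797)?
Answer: -1456041877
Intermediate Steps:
(-111839 + 6119*24)*(59216 - 100797) = (-111839 + 146856)*(-41581) = 35017*(-41581) = -1456041877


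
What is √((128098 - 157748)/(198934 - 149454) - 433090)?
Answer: I*√2650807236545/2474 ≈ 658.1*I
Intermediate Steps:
√((128098 - 157748)/(198934 - 149454) - 433090) = √(-29650/49480 - 433090) = √(-29650*1/49480 - 433090) = √(-2965/4948 - 433090) = √(-2142932285/4948) = I*√2650807236545/2474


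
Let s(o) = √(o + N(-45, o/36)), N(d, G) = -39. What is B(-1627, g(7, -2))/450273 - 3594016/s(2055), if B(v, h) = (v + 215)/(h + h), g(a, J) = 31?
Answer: -706/13958463 - 449252*√14/21 ≈ -80045.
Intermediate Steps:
s(o) = √(-39 + o) (s(o) = √(o - 39) = √(-39 + o))
B(v, h) = (215 + v)/(2*h) (B(v, h) = (215 + v)/((2*h)) = (215 + v)*(1/(2*h)) = (215 + v)/(2*h))
B(-1627, g(7, -2))/450273 - 3594016/s(2055) = ((½)*(215 - 1627)/31)/450273 - 3594016/√(-39 + 2055) = ((½)*(1/31)*(-1412))*(1/450273) - 3594016*√14/168 = -706/31*1/450273 - 3594016*√14/168 = -706/13958463 - 449252*√14/21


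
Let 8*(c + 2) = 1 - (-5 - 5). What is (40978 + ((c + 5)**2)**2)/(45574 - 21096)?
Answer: 169346513/100261888 ≈ 1.6890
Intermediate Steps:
c = -5/8 (c = -2 + (1 - (-5 - 5))/8 = -2 + (1 - 1*(-10))/8 = -2 + (1 + 10)/8 = -2 + (1/8)*11 = -2 + 11/8 = -5/8 ≈ -0.62500)
(40978 + ((c + 5)**2)**2)/(45574 - 21096) = (40978 + ((-5/8 + 5)**2)**2)/(45574 - 21096) = (40978 + ((35/8)**2)**2)/24478 = (40978 + (1225/64)**2)*(1/24478) = (40978 + 1500625/4096)*(1/24478) = (169346513/4096)*(1/24478) = 169346513/100261888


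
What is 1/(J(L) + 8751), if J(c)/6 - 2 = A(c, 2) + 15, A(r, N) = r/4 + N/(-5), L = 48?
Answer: 5/44613 ≈ 0.00011207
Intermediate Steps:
A(r, N) = -N/5 + r/4 (A(r, N) = r*(¼) + N*(-⅕) = r/4 - N/5 = -N/5 + r/4)
J(c) = 498/5 + 3*c/2 (J(c) = 12 + 6*((-⅕*2 + c/4) + 15) = 12 + 6*((-⅖ + c/4) + 15) = 12 + 6*(73/5 + c/4) = 12 + (438/5 + 3*c/2) = 498/5 + 3*c/2)
1/(J(L) + 8751) = 1/((498/5 + (3/2)*48) + 8751) = 1/((498/5 + 72) + 8751) = 1/(858/5 + 8751) = 1/(44613/5) = 5/44613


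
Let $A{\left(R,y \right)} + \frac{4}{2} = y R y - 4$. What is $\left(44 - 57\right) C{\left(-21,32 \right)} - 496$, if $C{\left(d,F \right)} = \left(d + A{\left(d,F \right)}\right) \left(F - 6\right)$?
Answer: $7276982$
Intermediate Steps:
$A{\left(R,y \right)} = -6 + R y^{2}$ ($A{\left(R,y \right)} = -2 + \left(y R y - 4\right) = -2 + \left(R y y - 4\right) = -2 + \left(R y^{2} - 4\right) = -2 + \left(-4 + R y^{2}\right) = -6 + R y^{2}$)
$C{\left(d,F \right)} = \left(-6 + F\right) \left(-6 + d + d F^{2}\right)$ ($C{\left(d,F \right)} = \left(d + \left(-6 + d F^{2}\right)\right) \left(F - 6\right) = \left(-6 + d + d F^{2}\right) \left(-6 + F\right) = \left(-6 + F\right) \left(-6 + d + d F^{2}\right)$)
$\left(44 - 57\right) C{\left(-21,32 \right)} - 496 = \left(44 - 57\right) \left(36 - -126 + 32 \left(-21\right) + 32 \left(-6 - 21 \cdot 32^{2}\right) - - 126 \cdot 32^{2}\right) - 496 = \left(44 - 57\right) \left(36 + 126 - 672 + 32 \left(-6 - 21504\right) - \left(-126\right) 1024\right) - 496 = - 13 \left(36 + 126 - 672 + 32 \left(-6 - 21504\right) + 129024\right) - 496 = - 13 \left(36 + 126 - 672 + 32 \left(-21510\right) + 129024\right) - 496 = - 13 \left(36 + 126 - 672 - 688320 + 129024\right) - 496 = \left(-13\right) \left(-559806\right) - 496 = 7277478 - 496 = 7276982$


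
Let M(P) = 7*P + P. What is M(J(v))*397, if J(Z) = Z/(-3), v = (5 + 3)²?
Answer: -203264/3 ≈ -67755.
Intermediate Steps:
v = 64 (v = 8² = 64)
J(Z) = -Z/3 (J(Z) = Z*(-⅓) = -Z/3)
M(P) = 8*P
M(J(v))*397 = (8*(-⅓*64))*397 = (8*(-64/3))*397 = -512/3*397 = -203264/3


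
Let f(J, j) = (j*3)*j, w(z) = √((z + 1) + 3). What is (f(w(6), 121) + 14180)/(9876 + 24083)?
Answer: 58103/33959 ≈ 1.7110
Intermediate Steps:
w(z) = √(4 + z) (w(z) = √((1 + z) + 3) = √(4 + z))
f(J, j) = 3*j² (f(J, j) = (3*j)*j = 3*j²)
(f(w(6), 121) + 14180)/(9876 + 24083) = (3*121² + 14180)/(9876 + 24083) = (3*14641 + 14180)/33959 = (43923 + 14180)*(1/33959) = 58103*(1/33959) = 58103/33959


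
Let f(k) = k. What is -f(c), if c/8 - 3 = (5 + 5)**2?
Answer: -824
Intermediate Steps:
c = 824 (c = 24 + 8*(5 + 5)**2 = 24 + 8*10**2 = 24 + 8*100 = 24 + 800 = 824)
-f(c) = -1*824 = -824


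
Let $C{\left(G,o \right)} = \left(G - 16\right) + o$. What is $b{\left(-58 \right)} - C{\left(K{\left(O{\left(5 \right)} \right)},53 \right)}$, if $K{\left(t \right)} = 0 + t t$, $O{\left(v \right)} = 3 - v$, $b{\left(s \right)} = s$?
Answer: $-99$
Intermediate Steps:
$K{\left(t \right)} = t^{2}$ ($K{\left(t \right)} = 0 + t^{2} = t^{2}$)
$C{\left(G,o \right)} = -16 + G + o$ ($C{\left(G,o \right)} = \left(-16 + G\right) + o = -16 + G + o$)
$b{\left(-58 \right)} - C{\left(K{\left(O{\left(5 \right)} \right)},53 \right)} = -58 - \left(-16 + \left(3 - 5\right)^{2} + 53\right) = -58 - \left(-16 + \left(-2\right)^{2} + 53\right) = -58 - \left(-16 + 4 + 53\right) = -58 - 41 = -99$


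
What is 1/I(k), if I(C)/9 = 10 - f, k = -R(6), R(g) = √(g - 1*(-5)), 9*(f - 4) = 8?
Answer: 1/46 ≈ 0.021739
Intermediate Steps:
f = 44/9 (f = 4 + (⅑)*8 = 4 + 8/9 = 44/9 ≈ 4.8889)
R(g) = √(5 + g) (R(g) = √(g + 5) = √(5 + g))
k = -√11 (k = -√(5 + 6) = -√11 ≈ -3.3166)
I(C) = 46 (I(C) = 9*(10 - 1*44/9) = 9*(10 - 44/9) = 9*(46/9) = 46)
1/I(k) = 1/46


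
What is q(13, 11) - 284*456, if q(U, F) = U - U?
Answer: -129504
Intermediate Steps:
q(U, F) = 0
q(13, 11) - 284*456 = 0 - 284*456 = 0 - 129504 = -129504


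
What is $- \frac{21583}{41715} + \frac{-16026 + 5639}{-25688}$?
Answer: $- \frac{9317723}{82428840} \approx -0.11304$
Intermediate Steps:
$- \frac{21583}{41715} + \frac{-16026 + 5639}{-25688} = \left(-21583\right) \frac{1}{41715} - - \frac{799}{1976} = - \frac{21583}{41715} + \frac{799}{1976} = - \frac{9317723}{82428840}$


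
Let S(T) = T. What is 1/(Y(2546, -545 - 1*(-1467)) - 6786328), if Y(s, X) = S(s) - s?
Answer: -1/6786328 ≈ -1.4735e-7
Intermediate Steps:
Y(s, X) = 0 (Y(s, X) = s - s = 0)
1/(Y(2546, -545 - 1*(-1467)) - 6786328) = 1/(0 - 6786328) = 1/(-6786328) = -1/6786328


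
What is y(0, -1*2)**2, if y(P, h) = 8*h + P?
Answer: 256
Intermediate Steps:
y(P, h) = P + 8*h
y(0, -1*2)**2 = (0 + 8*(-1*2))**2 = (0 + 8*(-2))**2 = (0 - 16)**2 = (-16)**2 = 256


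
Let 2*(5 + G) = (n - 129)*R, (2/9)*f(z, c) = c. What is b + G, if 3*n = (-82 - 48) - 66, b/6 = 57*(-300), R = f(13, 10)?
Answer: -213955/2 ≈ -1.0698e+5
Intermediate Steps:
f(z, c) = 9*c/2
R = 45 (R = (9/2)*10 = 45)
b = -102600 (b = 6*(57*(-300)) = 6*(-17100) = -102600)
n = -196/3 (n = ((-82 - 48) - 66)/3 = (-130 - 66)/3 = (1/3)*(-196) = -196/3 ≈ -65.333)
G = -8755/2 (G = -5 + ((-196/3 - 129)*45)/2 = -5 + (-583/3*45)/2 = -5 + (1/2)*(-8745) = -5 - 8745/2 = -8755/2 ≈ -4377.5)
b + G = -102600 - 8755/2 = -213955/2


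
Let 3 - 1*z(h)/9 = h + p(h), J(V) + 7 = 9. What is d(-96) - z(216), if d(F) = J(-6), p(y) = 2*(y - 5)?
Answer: 5717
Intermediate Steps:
p(y) = -10 + 2*y (p(y) = 2*(-5 + y) = -10 + 2*y)
J(V) = 2 (J(V) = -7 + 9 = 2)
d(F) = 2
z(h) = 117 - 27*h (z(h) = 27 - 9*(h + (-10 + 2*h)) = 27 - 9*(-10 + 3*h) = 27 + (90 - 27*h) = 117 - 27*h)
d(-96) - z(216) = 2 - (117 - 27*216) = 2 - (117 - 5832) = 2 - 1*(-5715) = 2 + 5715 = 5717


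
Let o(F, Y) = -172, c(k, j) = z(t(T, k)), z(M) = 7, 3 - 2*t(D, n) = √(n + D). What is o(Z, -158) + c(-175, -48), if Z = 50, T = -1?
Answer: -165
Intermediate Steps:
t(D, n) = 3/2 - √(D + n)/2 (t(D, n) = 3/2 - √(n + D)/2 = 3/2 - √(D + n)/2)
c(k, j) = 7
o(Z, -158) + c(-175, -48) = -172 + 7 = -165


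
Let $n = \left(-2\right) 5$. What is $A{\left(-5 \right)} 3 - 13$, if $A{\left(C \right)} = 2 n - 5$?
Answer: $-88$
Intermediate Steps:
$n = -10$
$A{\left(C \right)} = -25$ ($A{\left(C \right)} = 2 \left(-10\right) - 5 = -20 - 5 = -25$)
$A{\left(-5 \right)} 3 - 13 = \left(-25\right) 3 - 13 = -75 - 13 = -88$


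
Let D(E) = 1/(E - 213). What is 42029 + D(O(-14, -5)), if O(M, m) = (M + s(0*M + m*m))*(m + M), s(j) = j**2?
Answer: 496866837/11822 ≈ 42029.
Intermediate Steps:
O(M, m) = (M + m)*(M + m**4) (O(M, m) = (M + (0*M + m*m)**2)*(m + M) = (M + (0 + m**2)**2)*(M + m) = (M + (m**2)**2)*(M + m) = (M + m**4)*(M + m) = (M + m)*(M + m**4))
D(E) = 1/(-213 + E)
42029 + D(O(-14, -5)) = 42029 + 1/(-213 + ((-14)**2 + (-5)**5 - 14*(-5) - 14*(-5)**4)) = 42029 + 1/(-213 + (196 - 3125 + 70 - 14*625)) = 42029 + 1/(-213 + (196 - 3125 + 70 - 8750)) = 42029 + 1/(-213 - 11609) = 42029 + 1/(-11822) = 42029 - 1/11822 = 496866837/11822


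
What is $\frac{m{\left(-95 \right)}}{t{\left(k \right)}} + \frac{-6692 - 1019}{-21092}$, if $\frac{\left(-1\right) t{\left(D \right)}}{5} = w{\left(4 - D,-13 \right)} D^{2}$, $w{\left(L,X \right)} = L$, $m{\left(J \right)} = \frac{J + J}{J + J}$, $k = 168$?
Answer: $\frac{44615234393}{122036624640} \approx 0.36559$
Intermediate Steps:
$m{\left(J \right)} = 1$ ($m{\left(J \right)} = \frac{2 J}{2 J} = 2 J \frac{1}{2 J} = 1$)
$t{\left(D \right)} = - 5 D^{2} \left(4 - D\right)$ ($t{\left(D \right)} = - 5 \left(4 - D\right) D^{2} = - 5 D^{2} \left(4 - D\right)$)
$\frac{m{\left(-95 \right)}}{t{\left(k \right)}} + \frac{-6692 - 1019}{-21092} = 1 \frac{1}{5 \cdot 168^{2} \left(-4 + 168\right)} + \frac{-6692 - 1019}{-21092} = 1 \frac{1}{5 \cdot 28224 \cdot 164} - - \frac{7711}{21092} = 1 \cdot \frac{1}{23143680} + \frac{7711}{21092} = \frac{1}{23143680} + \frac{7711}{21092} = \frac{44615234393}{122036624640}$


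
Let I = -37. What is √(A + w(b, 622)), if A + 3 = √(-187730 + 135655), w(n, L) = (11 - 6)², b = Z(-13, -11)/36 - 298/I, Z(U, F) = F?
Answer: √(22 + 5*I*√2083) ≈ 11.208 + 10.18*I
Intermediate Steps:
b = 10321/1332 (b = -11/36 - 298/(-37) = -11*1/36 - 298*(-1/37) = -11/36 + 298/37 = 10321/1332 ≈ 7.7485)
w(n, L) = 25 (w(n, L) = 5² = 25)
A = -3 + 5*I*√2083 (A = -3 + √(-187730 + 135655) = -3 + √(-52075) = -3 + 5*I*√2083 ≈ -3.0 + 228.2*I)
√(A + w(b, 622)) = √((-3 + 5*I*√2083) + 25) = √(22 + 5*I*√2083)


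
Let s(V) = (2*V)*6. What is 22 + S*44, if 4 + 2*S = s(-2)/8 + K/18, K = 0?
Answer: -132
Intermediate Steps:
s(V) = 12*V
S = -7/2 (S = -2 + ((12*(-2))/8 + 0/18)/2 = -2 + (-24*1/8 + 0*(1/18))/2 = -2 + (-3 + 0)/2 = -2 + (1/2)*(-3) = -2 - 3/2 = -7/2 ≈ -3.5000)
22 + S*44 = 22 - 7/2*44 = 22 - 154 = -132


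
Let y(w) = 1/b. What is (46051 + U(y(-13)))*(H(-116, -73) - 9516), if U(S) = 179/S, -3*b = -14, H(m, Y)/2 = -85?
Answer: -1362423074/3 ≈ -4.5414e+8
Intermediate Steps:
H(m, Y) = -170 (H(m, Y) = 2*(-85) = -170)
b = 14/3 (b = -1/3*(-14) = 14/3 ≈ 4.6667)
y(w) = 3/14 (y(w) = 1/(14/3) = 3/14)
(46051 + U(y(-13)))*(H(-116, -73) - 9516) = (46051 + 179/(3/14))*(-170 - 9516) = (46051 + 179*(14/3))*(-9686) = (46051 + 2506/3)*(-9686) = (140659/3)*(-9686) = -1362423074/3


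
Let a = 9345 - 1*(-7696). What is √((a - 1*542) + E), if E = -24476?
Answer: I*√7977 ≈ 89.314*I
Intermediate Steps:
a = 17041 (a = 9345 + 7696 = 17041)
√((a - 1*542) + E) = √((17041 - 1*542) - 24476) = √((17041 - 542) - 24476) = √(16499 - 24476) = √(-7977) = I*√7977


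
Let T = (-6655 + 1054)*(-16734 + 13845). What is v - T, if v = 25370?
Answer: -16155919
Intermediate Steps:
T = 16181289 (T = -5601*(-2889) = 16181289)
v - T = 25370 - 1*16181289 = 25370 - 16181289 = -16155919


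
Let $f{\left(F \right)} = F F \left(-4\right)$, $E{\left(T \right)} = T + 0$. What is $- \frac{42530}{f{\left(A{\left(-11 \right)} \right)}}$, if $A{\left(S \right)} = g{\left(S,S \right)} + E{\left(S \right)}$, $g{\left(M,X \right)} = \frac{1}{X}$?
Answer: $\frac{2573065}{29768} \approx 86.437$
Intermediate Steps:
$E{\left(T \right)} = T$
$A{\left(S \right)} = S + \frac{1}{S}$ ($A{\left(S \right)} = \frac{1}{S} + S = S + \frac{1}{S}$)
$f{\left(F \right)} = - 4 F^{2}$ ($f{\left(F \right)} = F^{2} \left(-4\right) = - 4 F^{2}$)
$- \frac{42530}{f{\left(A{\left(-11 \right)} \right)}} = - \frac{42530}{\left(-4\right) \left(-11 + \frac{1}{-11}\right)^{2}} = - \frac{42530}{\left(-4\right) \left(-11 - \frac{1}{11}\right)^{2}} = - \frac{42530}{\left(-4\right) \left(- \frac{122}{11}\right)^{2}} = - \frac{42530}{\left(-4\right) \frac{14884}{121}} = - \frac{42530}{- \frac{59536}{121}} = \left(-42530\right) \left(- \frac{121}{59536}\right) = \frac{2573065}{29768}$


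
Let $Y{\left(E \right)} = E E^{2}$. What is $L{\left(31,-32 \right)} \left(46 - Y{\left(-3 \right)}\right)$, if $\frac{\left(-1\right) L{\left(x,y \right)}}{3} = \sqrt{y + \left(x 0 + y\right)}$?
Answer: $- 1752 i \approx - 1752.0 i$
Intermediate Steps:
$Y{\left(E \right)} = E^{3}$
$L{\left(x,y \right)} = - 3 \sqrt{2} \sqrt{y}$ ($L{\left(x,y \right)} = - 3 \sqrt{y + \left(x 0 + y\right)} = - 3 \sqrt{y + \left(0 + y\right)} = - 3 \sqrt{y + y} = - 3 \sqrt{2 y} = - 3 \sqrt{2} \sqrt{y}$)
$L{\left(31,-32 \right)} \left(46 - Y{\left(-3 \right)}\right) = - 3 \sqrt{2} \sqrt{-32} \left(46 - \left(-3\right)^{3}\right) = - 3 \sqrt{2} \cdot 4 i \sqrt{2} \left(46 - -27\right) = - 24 i \left(46 + 27\right) = - 24 i 73 = - 1752 i$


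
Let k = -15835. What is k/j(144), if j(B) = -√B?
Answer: 15835/12 ≈ 1319.6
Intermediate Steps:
k/j(144) = -15835/((-√144)) = -15835/((-1*12)) = -15835/(-12) = -15835*(-1/12) = 15835/12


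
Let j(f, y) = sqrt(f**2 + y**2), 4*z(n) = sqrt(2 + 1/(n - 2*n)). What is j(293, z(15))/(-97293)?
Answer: -sqrt(309056835)/5837580 ≈ -0.0030115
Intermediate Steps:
z(n) = sqrt(2 - 1/n)/4 (z(n) = sqrt(2 + 1/(n - 2*n))/4 = sqrt(2 + 1/(-n))/4 = sqrt(2 - 1/n)/4)
j(293, z(15))/(-97293) = sqrt(293**2 + (sqrt(2 - 1/15)/4)**2)/(-97293) = sqrt(85849 + (sqrt(2 - 1*1/15)/4)**2)*(-1/97293) = sqrt(85849 + (sqrt(2 - 1/15)/4)**2)*(-1/97293) = sqrt(85849 + (sqrt(29/15)/4)**2)*(-1/97293) = sqrt(85849 + ((sqrt(435)/15)/4)**2)*(-1/97293) = sqrt(85849 + (sqrt(435)/60)**2)*(-1/97293) = sqrt(85849 + 29/240)*(-1/97293) = sqrt(20603789/240)*(-1/97293) = (sqrt(309056835)/60)*(-1/97293) = -sqrt(309056835)/5837580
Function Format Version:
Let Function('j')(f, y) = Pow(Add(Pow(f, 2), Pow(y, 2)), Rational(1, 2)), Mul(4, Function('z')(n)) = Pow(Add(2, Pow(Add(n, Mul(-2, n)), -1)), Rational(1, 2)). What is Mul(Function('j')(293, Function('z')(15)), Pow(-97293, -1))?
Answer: Mul(Rational(-1, 5837580), Pow(309056835, Rational(1, 2))) ≈ -0.0030115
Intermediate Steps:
Function('z')(n) = Mul(Rational(1, 4), Pow(Add(2, Mul(-1, Pow(n, -1))), Rational(1, 2))) (Function('z')(n) = Mul(Rational(1, 4), Pow(Add(2, Pow(Add(n, Mul(-2, n)), -1)), Rational(1, 2))) = Mul(Rational(1, 4), Pow(Add(2, Pow(Mul(-1, n), -1)), Rational(1, 2))) = Mul(Rational(1, 4), Pow(Add(2, Mul(-1, Pow(n, -1))), Rational(1, 2))))
Mul(Function('j')(293, Function('z')(15)), Pow(-97293, -1)) = Mul(Pow(Add(Pow(293, 2), Pow(Mul(Rational(1, 4), Pow(Add(2, Mul(-1, Pow(15, -1))), Rational(1, 2))), 2)), Rational(1, 2)), Pow(-97293, -1)) = Mul(Pow(Add(85849, Pow(Mul(Rational(1, 4), Pow(Add(2, Mul(-1, Rational(1, 15))), Rational(1, 2))), 2)), Rational(1, 2)), Rational(-1, 97293)) = Mul(Pow(Add(85849, Pow(Mul(Rational(1, 4), Pow(Add(2, Rational(-1, 15)), Rational(1, 2))), 2)), Rational(1, 2)), Rational(-1, 97293)) = Mul(Pow(Add(85849, Pow(Mul(Rational(1, 4), Pow(Rational(29, 15), Rational(1, 2))), 2)), Rational(1, 2)), Rational(-1, 97293)) = Mul(Pow(Add(85849, Pow(Mul(Rational(1, 4), Mul(Rational(1, 15), Pow(435, Rational(1, 2)))), 2)), Rational(1, 2)), Rational(-1, 97293)) = Mul(Pow(Add(85849, Pow(Mul(Rational(1, 60), Pow(435, Rational(1, 2))), 2)), Rational(1, 2)), Rational(-1, 97293)) = Mul(Pow(Add(85849, Rational(29, 240)), Rational(1, 2)), Rational(-1, 97293)) = Mul(Pow(Rational(20603789, 240), Rational(1, 2)), Rational(-1, 97293)) = Mul(Mul(Rational(1, 60), Pow(309056835, Rational(1, 2))), Rational(-1, 97293)) = Mul(Rational(-1, 5837580), Pow(309056835, Rational(1, 2)))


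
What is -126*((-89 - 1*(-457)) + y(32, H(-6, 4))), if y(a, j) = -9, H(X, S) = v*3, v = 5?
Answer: -45234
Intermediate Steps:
H(X, S) = 15 (H(X, S) = 5*3 = 15)
-126*((-89 - 1*(-457)) + y(32, H(-6, 4))) = -126*((-89 - 1*(-457)) - 9) = -126*((-89 + 457) - 9) = -126*(368 - 9) = -126*359 = -45234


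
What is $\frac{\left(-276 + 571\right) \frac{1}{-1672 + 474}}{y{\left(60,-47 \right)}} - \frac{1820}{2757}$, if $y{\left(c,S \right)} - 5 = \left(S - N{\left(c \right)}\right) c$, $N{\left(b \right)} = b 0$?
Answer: $- \frac{1227380017}{1859524818} \approx -0.66005$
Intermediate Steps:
$N{\left(b \right)} = 0$
$y{\left(c,S \right)} = 5 + S c$ ($y{\left(c,S \right)} = 5 + \left(S - 0\right) c = 5 + \left(S + 0\right) c = 5 + S c$)
$\frac{\left(-276 + 571\right) \frac{1}{-1672 + 474}}{y{\left(60,-47 \right)}} - \frac{1820}{2757} = \frac{\left(-276 + 571\right) \frac{1}{-1672 + 474}}{5 - 2820} - \frac{1820}{2757} = \frac{295 \frac{1}{-1198}}{5 - 2820} - \frac{1820}{2757} = \frac{295 \left(- \frac{1}{1198}\right)}{-2815} - \frac{1820}{2757} = \left(- \frac{295}{1198}\right) \left(- \frac{1}{2815}\right) - \frac{1820}{2757} = \frac{59}{674474} - \frac{1820}{2757} = - \frac{1227380017}{1859524818}$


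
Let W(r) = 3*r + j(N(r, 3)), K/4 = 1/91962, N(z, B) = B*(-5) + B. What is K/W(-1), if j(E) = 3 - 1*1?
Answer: -2/45981 ≈ -4.3496e-5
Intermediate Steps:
N(z, B) = -4*B (N(z, B) = -5*B + B = -4*B)
K = 2/45981 (K = 4/91962 = 4*(1/91962) = 2/45981 ≈ 4.3496e-5)
j(E) = 2 (j(E) = 3 - 1 = 2)
W(r) = 2 + 3*r (W(r) = 3*r + 2 = 2 + 3*r)
K/W(-1) = 2/(45981*(2 + 3*(-1))) = 2/(45981*(2 - 3)) = (2/45981)/(-1) = (2/45981)*(-1) = -2/45981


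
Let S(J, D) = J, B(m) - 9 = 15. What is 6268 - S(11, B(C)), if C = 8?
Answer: 6257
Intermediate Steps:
B(m) = 24 (B(m) = 9 + 15 = 24)
6268 - S(11, B(C)) = 6268 - 1*11 = 6268 - 11 = 6257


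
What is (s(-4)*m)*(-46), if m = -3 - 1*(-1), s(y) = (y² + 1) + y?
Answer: 1196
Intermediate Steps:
s(y) = 1 + y + y² (s(y) = (1 + y²) + y = 1 + y + y²)
m = -2 (m = -3 + 1 = -2)
(s(-4)*m)*(-46) = ((1 - 4 + (-4)²)*(-2))*(-46) = ((1 - 4 + 16)*(-2))*(-46) = (13*(-2))*(-46) = -26*(-46) = 1196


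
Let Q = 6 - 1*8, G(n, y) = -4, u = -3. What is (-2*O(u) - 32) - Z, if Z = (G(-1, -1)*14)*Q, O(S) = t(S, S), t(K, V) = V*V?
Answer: -162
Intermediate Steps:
t(K, V) = V²
O(S) = S²
Q = -2 (Q = 6 - 8 = -2)
Z = 112 (Z = -4*14*(-2) = -56*(-2) = 112)
(-2*O(u) - 32) - Z = (-2*(-3)² - 32) - 1*112 = (-2*9 - 32) - 112 = (-18 - 32) - 112 = -50 - 112 = -162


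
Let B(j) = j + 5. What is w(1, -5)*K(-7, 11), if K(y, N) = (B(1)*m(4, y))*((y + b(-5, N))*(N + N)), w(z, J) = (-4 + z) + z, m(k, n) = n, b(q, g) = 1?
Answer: -11088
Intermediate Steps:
B(j) = 5 + j
w(z, J) = -4 + 2*z
K(y, N) = 12*N*y*(1 + y) (K(y, N) = ((5 + 1)*y)*((y + 1)*(N + N)) = (6*y)*((1 + y)*(2*N)) = (6*y)*(2*N*(1 + y)) = 12*N*y*(1 + y))
w(1, -5)*K(-7, 11) = (-4 + 2*1)*(12*11*(-7)*(1 - 7)) = (-4 + 2)*(12*11*(-7)*(-6)) = -2*5544 = -11088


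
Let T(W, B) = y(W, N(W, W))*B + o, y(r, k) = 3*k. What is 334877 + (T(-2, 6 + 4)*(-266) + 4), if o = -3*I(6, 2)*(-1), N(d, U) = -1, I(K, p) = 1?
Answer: 342063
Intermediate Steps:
o = 3 (o = -3*1*(-1) = -3*(-1) = 3)
T(W, B) = 3 - 3*B (T(W, B) = (3*(-1))*B + 3 = -3*B + 3 = 3 - 3*B)
334877 + (T(-2, 6 + 4)*(-266) + 4) = 334877 + ((3 - 3*(6 + 4))*(-266) + 4) = 334877 + ((3 - 3*10)*(-266) + 4) = 334877 + ((3 - 30)*(-266) + 4) = 334877 + (-27*(-266) + 4) = 334877 + (7182 + 4) = 334877 + 7186 = 342063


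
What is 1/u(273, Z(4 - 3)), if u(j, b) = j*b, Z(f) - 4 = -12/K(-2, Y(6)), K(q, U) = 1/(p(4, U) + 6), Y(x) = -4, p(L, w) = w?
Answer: -1/5460 ≈ -0.00018315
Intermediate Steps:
K(q, U) = 1/(6 + U) (K(q, U) = 1/(U + 6) = 1/(6 + U))
Z(f) = -20 (Z(f) = 4 - 12/(1/(6 - 4)) = 4 - 12/(1/2) = 4 - 12/½ = 4 - 12*2 = 4 - 24 = -20)
u(j, b) = b*j
1/u(273, Z(4 - 3)) = 1/(-20*273) = 1/(-5460) = -1/5460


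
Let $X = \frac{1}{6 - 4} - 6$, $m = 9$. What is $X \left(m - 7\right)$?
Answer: $-11$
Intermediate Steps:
$X = - \frac{11}{2}$ ($X = \frac{1}{2} - 6 = - \frac{11}{2} \approx -5.5$)
$X \left(m - 7\right) = - \frac{11 \left(9 - 7\right)}{2} = \left(- \frac{11}{2}\right) 2 = -11$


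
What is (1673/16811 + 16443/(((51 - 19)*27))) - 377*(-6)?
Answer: 1227138859/537952 ≈ 2281.1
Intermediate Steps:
(1673/16811 + 16443/(((51 - 19)*27))) - 377*(-6) = (1673*(1/16811) + 16443/((32*27))) + 2262 = (1673/16811 + 16443/864) + 2262 = (1673/16811 + 16443*(1/864)) + 2262 = (1673/16811 + 609/32) + 2262 = 10291435/537952 + 2262 = 1227138859/537952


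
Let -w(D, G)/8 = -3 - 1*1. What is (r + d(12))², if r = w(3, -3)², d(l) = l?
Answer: 1073296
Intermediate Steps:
w(D, G) = 32 (w(D, G) = -8*(-3 - 1*1) = -8*(-3 - 1) = -8*(-4) = 32)
r = 1024 (r = 32² = 1024)
(r + d(12))² = (1024 + 12)² = 1036² = 1073296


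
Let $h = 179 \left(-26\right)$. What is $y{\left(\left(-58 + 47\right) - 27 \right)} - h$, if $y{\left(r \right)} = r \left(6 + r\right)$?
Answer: $5870$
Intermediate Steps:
$h = -4654$
$y{\left(\left(-58 + 47\right) - 27 \right)} - h = \left(\left(-58 + 47\right) - 27\right) \left(6 + \left(\left(-58 + 47\right) - 27\right)\right) - -4654 = \left(-11 - 27\right) \left(6 - 38\right) + 4654 = - 38 \left(6 - 38\right) + 4654 = \left(-38\right) \left(-32\right) + 4654 = 1216 + 4654 = 5870$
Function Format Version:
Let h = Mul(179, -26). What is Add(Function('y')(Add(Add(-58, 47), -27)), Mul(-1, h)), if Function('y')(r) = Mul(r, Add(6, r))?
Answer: 5870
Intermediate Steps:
h = -4654
Add(Function('y')(Add(Add(-58, 47), -27)), Mul(-1, h)) = Add(Mul(Add(Add(-58, 47), -27), Add(6, Add(Add(-58, 47), -27))), Mul(-1, -4654)) = Add(Mul(Add(-11, -27), Add(6, Add(-11, -27))), 4654) = Add(Mul(-38, Add(6, -38)), 4654) = Add(Mul(-38, -32), 4654) = Add(1216, 4654) = 5870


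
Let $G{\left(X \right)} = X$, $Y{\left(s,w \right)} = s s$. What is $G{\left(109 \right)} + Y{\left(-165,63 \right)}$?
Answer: $27334$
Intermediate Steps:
$Y{\left(s,w \right)} = s^{2}$
$G{\left(109 \right)} + Y{\left(-165,63 \right)} = 109 + \left(-165\right)^{2} = 109 + 27225 = 27334$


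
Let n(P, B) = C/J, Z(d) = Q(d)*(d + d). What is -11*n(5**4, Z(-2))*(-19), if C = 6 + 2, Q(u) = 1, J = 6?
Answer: 836/3 ≈ 278.67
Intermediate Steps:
C = 8
Z(d) = 2*d (Z(d) = 1*(d + d) = 1*(2*d) = 2*d)
n(P, B) = 4/3 (n(P, B) = 8/6 = 8*(1/6) = 4/3)
-11*n(5**4, Z(-2))*(-19) = -11*4/3*(-19) = -44/3*(-19) = 836/3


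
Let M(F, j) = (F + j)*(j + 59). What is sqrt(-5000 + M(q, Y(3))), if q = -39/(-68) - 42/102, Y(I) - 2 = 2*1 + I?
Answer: I*sqrt(5233586)/34 ≈ 67.285*I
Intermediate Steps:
Y(I) = 4 + I (Y(I) = 2 + (2*1 + I) = 2 + (2 + I) = 4 + I)
q = 11/68 (q = -39*(-1/68) - 42*1/102 = 39/68 - 7/17 = 11/68 ≈ 0.16176)
M(F, j) = (59 + j)*(F + j) (M(F, j) = (F + j)*(59 + j) = (59 + j)*(F + j))
sqrt(-5000 + M(q, Y(3))) = sqrt(-5000 + ((4 + 3)**2 + 59*(11/68) + 59*(4 + 3) + 11*(4 + 3)/68)) = sqrt(-5000 + (7**2 + 649/68 + 59*7 + (11/68)*7)) = sqrt(-5000 + (49 + 649/68 + 413 + 77/68)) = sqrt(-5000 + 16071/34) = sqrt(-153929/34) = I*sqrt(5233586)/34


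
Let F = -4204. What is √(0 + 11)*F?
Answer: -4204*√11 ≈ -13943.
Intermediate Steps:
√(0 + 11)*F = √(0 + 11)*(-4204) = √11*(-4204) = -4204*√11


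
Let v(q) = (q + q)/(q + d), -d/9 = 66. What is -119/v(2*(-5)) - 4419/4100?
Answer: -14738999/4100 ≈ -3594.9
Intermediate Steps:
d = -594 (d = -9*66 = -594)
v(q) = 2*q/(-594 + q) (v(q) = (q + q)/(q - 594) = (2*q)/(-594 + q) = 2*q/(-594 + q))
-119/v(2*(-5)) - 4419/4100 = -119/(2*(2*(-5))/(-594 + 2*(-5))) - 4419/4100 = -119/(2*(-10)/(-594 - 10)) - 4419*1/4100 = -119/(2*(-10)/(-604)) - 4419/4100 = -119/(2*(-10)*(-1/604)) - 4419/4100 = -119/5/151 - 4419/4100 = -119*151/5 - 4419/4100 = -17969/5 - 4419/4100 = -14738999/4100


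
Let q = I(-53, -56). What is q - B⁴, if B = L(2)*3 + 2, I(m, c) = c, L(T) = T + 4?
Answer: -160056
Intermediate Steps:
L(T) = 4 + T
q = -56
B = 20 (B = (4 + 2)*3 + 2 = 6*3 + 2 = 18 + 2 = 20)
q - B⁴ = -56 - 1*20⁴ = -56 - 1*160000 = -56 - 160000 = -160056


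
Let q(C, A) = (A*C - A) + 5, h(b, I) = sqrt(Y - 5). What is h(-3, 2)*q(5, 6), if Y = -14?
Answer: 29*I*sqrt(19) ≈ 126.41*I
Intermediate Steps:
h(b, I) = I*sqrt(19) (h(b, I) = sqrt(-14 - 5) = sqrt(-19) = I*sqrt(19))
q(C, A) = 5 - A + A*C (q(C, A) = (-A + A*C) + 5 = 5 - A + A*C)
h(-3, 2)*q(5, 6) = (I*sqrt(19))*(5 - 1*6 + 6*5) = (I*sqrt(19))*(5 - 6 + 30) = (I*sqrt(19))*29 = 29*I*sqrt(19)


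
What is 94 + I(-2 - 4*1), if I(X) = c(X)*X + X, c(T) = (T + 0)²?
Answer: -128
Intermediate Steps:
c(T) = T²
I(X) = X + X³ (I(X) = X²*X + X = X³ + X = X + X³)
94 + I(-2 - 4*1) = 94 + ((-2 - 4*1) + (-2 - 4*1)³) = 94 + ((-2 - 4) + (-2 - 4)³) = 94 + (-6 + (-6)³) = 94 + (-6 - 216) = 94 - 222 = -128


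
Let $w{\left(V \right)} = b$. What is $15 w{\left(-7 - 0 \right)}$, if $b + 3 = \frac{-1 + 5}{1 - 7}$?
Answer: $-55$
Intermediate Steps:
$b = - \frac{11}{3}$ ($b = -3 + \frac{-1 + 5}{1 - 7} = -3 + \frac{4}{-6} = -3 + 4 \left(- \frac{1}{6}\right) = -3 - \frac{2}{3} = - \frac{11}{3} \approx -3.6667$)
$w{\left(V \right)} = - \frac{11}{3}$
$15 w{\left(-7 - 0 \right)} = 15 \left(- \frac{11}{3}\right) = -55$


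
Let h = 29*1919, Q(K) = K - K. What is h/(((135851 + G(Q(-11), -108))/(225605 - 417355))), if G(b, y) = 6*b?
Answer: -10671079250/135851 ≈ -78550.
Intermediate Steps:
Q(K) = 0
h = 55651
h/(((135851 + G(Q(-11), -108))/(225605 - 417355))) = 55651/(((135851 + 6*0)/(225605 - 417355))) = 55651/(((135851 + 0)/(-191750))) = 55651/((135851*(-1/191750))) = 55651/(-135851/191750) = 55651*(-191750/135851) = -10671079250/135851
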